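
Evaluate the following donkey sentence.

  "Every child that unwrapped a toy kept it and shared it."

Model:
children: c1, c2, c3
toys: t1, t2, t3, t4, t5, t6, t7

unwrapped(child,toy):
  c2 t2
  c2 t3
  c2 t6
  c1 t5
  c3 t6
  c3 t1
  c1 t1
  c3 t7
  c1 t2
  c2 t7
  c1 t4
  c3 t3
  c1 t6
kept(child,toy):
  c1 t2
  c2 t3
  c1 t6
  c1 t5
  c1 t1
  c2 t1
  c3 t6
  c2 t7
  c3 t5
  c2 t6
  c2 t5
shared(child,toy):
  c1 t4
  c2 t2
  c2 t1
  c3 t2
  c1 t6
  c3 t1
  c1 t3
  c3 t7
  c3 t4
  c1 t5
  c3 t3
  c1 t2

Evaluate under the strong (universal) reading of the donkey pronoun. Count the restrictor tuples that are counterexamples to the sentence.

10

"it" takes "a toy" as antecedent — a donkey pronoun bound across the clause boundary.
Strong reading: for every (c,t) with unwrapped(c,t), kept(c,t) ∧ shared(c,t).
Restrictor pairs: (c1,t1) ✗  (c1,t2) ✓  (c1,t4) ✗  (c1,t5) ✓  (c1,t6) ✓  (c2,t2) ✗  (c2,t3) ✗  (c2,t6) ✗  (c2,t7) ✗  (c3,t1) ✗  (c3,t3) ✗  (c3,t6) ✗  (c3,t7) ✗
Counterexamples (restrictor pairs failing the scope): 10.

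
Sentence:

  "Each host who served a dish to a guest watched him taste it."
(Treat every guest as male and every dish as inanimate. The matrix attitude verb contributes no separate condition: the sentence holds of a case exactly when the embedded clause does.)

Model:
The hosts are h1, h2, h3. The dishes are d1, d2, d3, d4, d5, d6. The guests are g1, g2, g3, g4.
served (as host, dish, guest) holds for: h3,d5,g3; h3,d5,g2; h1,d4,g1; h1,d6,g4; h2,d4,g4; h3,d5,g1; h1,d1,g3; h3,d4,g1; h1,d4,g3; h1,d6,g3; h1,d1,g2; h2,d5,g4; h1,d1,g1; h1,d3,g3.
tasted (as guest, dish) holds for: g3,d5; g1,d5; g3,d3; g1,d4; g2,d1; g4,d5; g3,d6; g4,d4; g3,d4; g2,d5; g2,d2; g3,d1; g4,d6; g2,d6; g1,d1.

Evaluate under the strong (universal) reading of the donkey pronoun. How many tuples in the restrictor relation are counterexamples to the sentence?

"him" takes "a guest" as antecedent and "it" takes "a dish"; both are donkey pronouns co-varying with the restrictor.
Strong reading: for every (h,d,g) with served(h,d,g), tasted(g,d).
Restrictor triples: (h1,d1,g1)→tasted(g1,d1) ✓  (h1,d1,g2)→tasted(g2,d1) ✓  (h1,d1,g3)→tasted(g3,d1) ✓  (h1,d3,g3)→tasted(g3,d3) ✓  (h1,d4,g1)→tasted(g1,d4) ✓  (h1,d4,g3)→tasted(g3,d4) ✓  (h1,d6,g3)→tasted(g3,d6) ✓  (h1,d6,g4)→tasted(g4,d6) ✓  (h2,d4,g4)→tasted(g4,d4) ✓  (h2,d5,g4)→tasted(g4,d5) ✓  (h3,d4,g1)→tasted(g1,d4) ✓  (h3,d5,g1)→tasted(g1,d5) ✓  (h3,d5,g2)→tasted(g2,d5) ✓  (h3,d5,g3)→tasted(g3,d5) ✓
Counterexamples (restrictor triples failing the scope): 0.

0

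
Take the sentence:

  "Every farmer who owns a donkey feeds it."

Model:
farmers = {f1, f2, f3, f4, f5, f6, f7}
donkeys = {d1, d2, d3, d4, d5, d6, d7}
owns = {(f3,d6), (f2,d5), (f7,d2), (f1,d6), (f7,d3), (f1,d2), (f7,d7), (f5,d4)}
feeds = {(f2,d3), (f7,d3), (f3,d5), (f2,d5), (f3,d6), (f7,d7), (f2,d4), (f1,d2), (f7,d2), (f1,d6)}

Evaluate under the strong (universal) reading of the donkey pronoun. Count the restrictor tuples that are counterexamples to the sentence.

1

"it" takes "a donkey" as antecedent — a donkey pronoun bound across the clause boundary.
Strong reading: for every (f,d) with owns(f,d), feeds(f,d).
Restrictor pairs: (f1,d2) ✓  (f1,d6) ✓  (f2,d5) ✓  (f3,d6) ✓  (f5,d4) ✗  (f7,d2) ✓  (f7,d3) ✓  (f7,d7) ✓
Counterexamples (restrictor pairs failing the scope): 1.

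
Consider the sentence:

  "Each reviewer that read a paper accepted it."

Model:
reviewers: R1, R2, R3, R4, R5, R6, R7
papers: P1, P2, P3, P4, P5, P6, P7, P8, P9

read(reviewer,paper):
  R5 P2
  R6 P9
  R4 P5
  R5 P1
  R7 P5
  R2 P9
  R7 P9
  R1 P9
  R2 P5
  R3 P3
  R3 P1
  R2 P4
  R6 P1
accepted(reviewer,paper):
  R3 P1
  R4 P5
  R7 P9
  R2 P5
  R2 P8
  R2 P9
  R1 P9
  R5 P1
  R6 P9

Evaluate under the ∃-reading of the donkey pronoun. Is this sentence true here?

"it" takes "a paper" as antecedent — a donkey pronoun bound across the clause boundary.
Weak reading: every reviewer r with some read-paper has at least one read-paper p such that accepted(r,p).
Per reviewer: R1:✓  R2:✓  R3:✓  R4:✓  R5:✓  R6:✓  R7:✓
Every reviewer in the restrictor has a witness.

True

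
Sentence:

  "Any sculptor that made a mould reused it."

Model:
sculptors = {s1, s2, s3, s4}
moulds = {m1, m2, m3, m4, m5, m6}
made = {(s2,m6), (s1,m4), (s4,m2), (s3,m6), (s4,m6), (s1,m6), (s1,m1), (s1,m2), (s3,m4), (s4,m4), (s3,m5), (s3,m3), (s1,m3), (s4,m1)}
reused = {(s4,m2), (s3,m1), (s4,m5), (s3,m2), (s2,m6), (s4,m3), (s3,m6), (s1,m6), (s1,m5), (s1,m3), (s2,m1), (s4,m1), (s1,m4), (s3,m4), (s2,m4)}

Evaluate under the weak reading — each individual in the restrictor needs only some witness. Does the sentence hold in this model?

"it" takes "a mould" as antecedent — a donkey pronoun bound across the clause boundary.
Weak reading: every sculptor s with some made-mould has at least one made-mould m such that reused(s,m).
Per sculptor: s1:✓  s2:✓  s3:✓  s4:✓
Every sculptor in the restrictor has a witness.

True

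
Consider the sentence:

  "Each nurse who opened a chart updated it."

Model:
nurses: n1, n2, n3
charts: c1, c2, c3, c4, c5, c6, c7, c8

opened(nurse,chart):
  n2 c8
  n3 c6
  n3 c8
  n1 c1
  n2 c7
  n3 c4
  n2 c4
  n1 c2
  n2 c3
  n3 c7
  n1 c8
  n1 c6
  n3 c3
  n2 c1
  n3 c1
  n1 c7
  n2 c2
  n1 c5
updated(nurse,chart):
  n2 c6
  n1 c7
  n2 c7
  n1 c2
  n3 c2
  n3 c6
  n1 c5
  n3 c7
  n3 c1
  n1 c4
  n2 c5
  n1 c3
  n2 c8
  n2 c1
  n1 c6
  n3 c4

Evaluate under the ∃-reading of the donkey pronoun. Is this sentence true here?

True

"it" takes "a chart" as antecedent — a donkey pronoun bound across the clause boundary.
Weak reading: every nurse n with some opened-chart has at least one opened-chart c such that updated(n,c).
Per nurse: n1:✓  n2:✓  n3:✓
Every nurse in the restrictor has a witness.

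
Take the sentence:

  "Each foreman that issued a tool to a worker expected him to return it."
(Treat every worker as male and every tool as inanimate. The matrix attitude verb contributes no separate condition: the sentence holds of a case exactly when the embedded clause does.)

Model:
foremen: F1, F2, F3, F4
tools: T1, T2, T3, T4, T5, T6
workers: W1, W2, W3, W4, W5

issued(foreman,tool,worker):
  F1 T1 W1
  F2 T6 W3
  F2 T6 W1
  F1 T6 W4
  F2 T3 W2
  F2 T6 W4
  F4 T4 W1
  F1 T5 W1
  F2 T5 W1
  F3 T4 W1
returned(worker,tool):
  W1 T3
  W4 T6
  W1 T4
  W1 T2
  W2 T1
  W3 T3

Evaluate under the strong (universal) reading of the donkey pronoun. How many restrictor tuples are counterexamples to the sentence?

6

"him" takes "a worker" as antecedent and "it" takes "a tool"; both are donkey pronouns co-varying with the restrictor.
Strong reading: for every (f,t,w) with issued(f,t,w), returned(w,t).
Restrictor triples: (F1,T1,W1)→returned(W1,T1) ✗  (F1,T5,W1)→returned(W1,T5) ✗  (F1,T6,W4)→returned(W4,T6) ✓  (F2,T3,W2)→returned(W2,T3) ✗  (F2,T5,W1)→returned(W1,T5) ✗  (F2,T6,W1)→returned(W1,T6) ✗  (F2,T6,W3)→returned(W3,T6) ✗  (F2,T6,W4)→returned(W4,T6) ✓  (F3,T4,W1)→returned(W1,T4) ✓  (F4,T4,W1)→returned(W1,T4) ✓
Counterexamples (restrictor triples failing the scope): 6.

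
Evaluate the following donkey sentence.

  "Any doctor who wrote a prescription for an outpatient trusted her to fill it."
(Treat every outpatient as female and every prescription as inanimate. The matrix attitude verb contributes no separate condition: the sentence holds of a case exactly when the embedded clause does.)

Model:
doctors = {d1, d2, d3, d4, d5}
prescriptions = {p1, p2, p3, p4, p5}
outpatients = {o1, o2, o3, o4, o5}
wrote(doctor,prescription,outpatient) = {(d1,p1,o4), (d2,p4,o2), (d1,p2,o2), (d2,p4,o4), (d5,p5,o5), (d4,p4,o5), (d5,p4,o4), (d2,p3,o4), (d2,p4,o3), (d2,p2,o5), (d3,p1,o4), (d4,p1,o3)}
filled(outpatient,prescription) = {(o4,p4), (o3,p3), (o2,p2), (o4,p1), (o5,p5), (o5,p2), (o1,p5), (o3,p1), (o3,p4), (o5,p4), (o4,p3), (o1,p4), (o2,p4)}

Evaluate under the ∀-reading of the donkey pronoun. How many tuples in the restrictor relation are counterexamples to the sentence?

0

"her" takes "an outpatient" as antecedent and "it" takes "a prescription"; both are donkey pronouns co-varying with the restrictor.
Strong reading: for every (d,p,o) with wrote(d,p,o), filled(o,p).
Restrictor triples: (d1,p1,o4)→filled(o4,p1) ✓  (d1,p2,o2)→filled(o2,p2) ✓  (d2,p2,o5)→filled(o5,p2) ✓  (d2,p3,o4)→filled(o4,p3) ✓  (d2,p4,o2)→filled(o2,p4) ✓  (d2,p4,o3)→filled(o3,p4) ✓  (d2,p4,o4)→filled(o4,p4) ✓  (d3,p1,o4)→filled(o4,p1) ✓  (d4,p1,o3)→filled(o3,p1) ✓  (d4,p4,o5)→filled(o5,p4) ✓  (d5,p4,o4)→filled(o4,p4) ✓  (d5,p5,o5)→filled(o5,p5) ✓
Counterexamples (restrictor triples failing the scope): 0.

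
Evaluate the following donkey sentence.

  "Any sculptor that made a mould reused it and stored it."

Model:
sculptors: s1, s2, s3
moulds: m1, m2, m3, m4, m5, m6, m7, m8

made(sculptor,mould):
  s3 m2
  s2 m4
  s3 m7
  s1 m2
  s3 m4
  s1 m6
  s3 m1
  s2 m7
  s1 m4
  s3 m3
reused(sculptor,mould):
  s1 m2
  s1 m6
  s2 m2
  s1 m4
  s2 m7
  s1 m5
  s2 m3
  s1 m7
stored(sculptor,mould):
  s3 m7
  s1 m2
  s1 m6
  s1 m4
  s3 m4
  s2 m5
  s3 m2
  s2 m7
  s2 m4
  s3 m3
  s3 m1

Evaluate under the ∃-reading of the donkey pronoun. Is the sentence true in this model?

"it" takes "a mould" as antecedent — a donkey pronoun bound across the clause boundary.
Weak reading: every sculptor s with some made-mould has at least one made-mould m such that reused(s,m) ∧ stored(s,m).
Per sculptor: s1:✓  s2:✓  s3:✗
s3 has no witness among its made-moulds.

False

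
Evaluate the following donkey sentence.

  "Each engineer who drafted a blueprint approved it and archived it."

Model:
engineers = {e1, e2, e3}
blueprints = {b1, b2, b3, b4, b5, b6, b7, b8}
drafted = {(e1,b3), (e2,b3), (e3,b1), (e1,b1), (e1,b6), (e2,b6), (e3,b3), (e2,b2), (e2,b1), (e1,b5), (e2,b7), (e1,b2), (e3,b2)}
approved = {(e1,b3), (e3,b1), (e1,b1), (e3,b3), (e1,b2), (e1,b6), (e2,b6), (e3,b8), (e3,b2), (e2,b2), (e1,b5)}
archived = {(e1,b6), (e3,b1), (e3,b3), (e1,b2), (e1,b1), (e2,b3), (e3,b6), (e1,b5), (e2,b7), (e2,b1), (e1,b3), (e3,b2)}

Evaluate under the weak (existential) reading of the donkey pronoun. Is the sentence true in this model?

False

"it" takes "a blueprint" as antecedent — a donkey pronoun bound across the clause boundary.
Weak reading: every engineer e with some drafted-blueprint has at least one drafted-blueprint b such that approved(e,b) ∧ archived(e,b).
Per engineer: e1:✓  e2:✗  e3:✓
e2 has no witness among its drafted-blueprints.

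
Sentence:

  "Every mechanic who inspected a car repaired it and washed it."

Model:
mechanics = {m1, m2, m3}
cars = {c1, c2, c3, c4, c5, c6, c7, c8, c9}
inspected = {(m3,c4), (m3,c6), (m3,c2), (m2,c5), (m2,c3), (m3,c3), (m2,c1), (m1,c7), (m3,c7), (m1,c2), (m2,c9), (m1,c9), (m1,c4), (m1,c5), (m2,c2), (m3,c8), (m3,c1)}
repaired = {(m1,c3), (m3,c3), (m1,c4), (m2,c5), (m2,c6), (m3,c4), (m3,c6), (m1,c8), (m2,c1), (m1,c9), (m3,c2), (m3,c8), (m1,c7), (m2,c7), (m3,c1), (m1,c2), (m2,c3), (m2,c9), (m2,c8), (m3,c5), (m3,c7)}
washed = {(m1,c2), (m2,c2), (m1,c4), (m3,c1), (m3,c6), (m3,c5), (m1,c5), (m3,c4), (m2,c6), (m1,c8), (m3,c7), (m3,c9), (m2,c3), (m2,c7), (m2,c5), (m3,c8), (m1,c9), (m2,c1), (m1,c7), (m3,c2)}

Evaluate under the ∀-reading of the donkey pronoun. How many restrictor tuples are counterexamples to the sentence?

"it" takes "a car" as antecedent — a donkey pronoun bound across the clause boundary.
Strong reading: for every (m,c) with inspected(m,c), repaired(m,c) ∧ washed(m,c).
Restrictor pairs: (m1,c2) ✓  (m1,c4) ✓  (m1,c5) ✗  (m1,c7) ✓  (m1,c9) ✓  (m2,c1) ✓  (m2,c2) ✗  (m2,c3) ✓  (m2,c5) ✓  (m2,c9) ✗  (m3,c1) ✓  (m3,c2) ✓  (m3,c3) ✗  (m3,c4) ✓  (m3,c6) ✓  (m3,c7) ✓  (m3,c8) ✓
Counterexamples (restrictor pairs failing the scope): 4.

4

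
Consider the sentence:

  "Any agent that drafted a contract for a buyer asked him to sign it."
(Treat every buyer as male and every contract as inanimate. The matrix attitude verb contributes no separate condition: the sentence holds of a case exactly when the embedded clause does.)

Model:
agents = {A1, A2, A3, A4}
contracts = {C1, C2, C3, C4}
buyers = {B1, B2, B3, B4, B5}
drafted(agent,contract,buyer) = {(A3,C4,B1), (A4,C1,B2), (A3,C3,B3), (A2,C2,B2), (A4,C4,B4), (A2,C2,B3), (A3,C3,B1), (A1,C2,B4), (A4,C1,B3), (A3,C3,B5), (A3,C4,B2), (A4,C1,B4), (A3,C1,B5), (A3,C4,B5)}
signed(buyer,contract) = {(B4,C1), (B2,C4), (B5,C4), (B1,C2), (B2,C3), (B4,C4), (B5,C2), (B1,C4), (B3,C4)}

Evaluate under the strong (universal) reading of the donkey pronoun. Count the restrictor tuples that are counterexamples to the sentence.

"him" takes "a buyer" as antecedent and "it" takes "a contract"; both are donkey pronouns co-varying with the restrictor.
Strong reading: for every (a,c,b) with drafted(a,c,b), signed(b,c).
Restrictor triples: (A1,C2,B4)→signed(B4,C2) ✗  (A2,C2,B2)→signed(B2,C2) ✗  (A2,C2,B3)→signed(B3,C2) ✗  (A3,C1,B5)→signed(B5,C1) ✗  (A3,C3,B1)→signed(B1,C3) ✗  (A3,C3,B3)→signed(B3,C3) ✗  (A3,C3,B5)→signed(B5,C3) ✗  (A3,C4,B1)→signed(B1,C4) ✓  (A3,C4,B2)→signed(B2,C4) ✓  (A3,C4,B5)→signed(B5,C4) ✓  (A4,C1,B2)→signed(B2,C1) ✗  (A4,C1,B3)→signed(B3,C1) ✗  (A4,C1,B4)→signed(B4,C1) ✓  (A4,C4,B4)→signed(B4,C4) ✓
Counterexamples (restrictor triples failing the scope): 9.

9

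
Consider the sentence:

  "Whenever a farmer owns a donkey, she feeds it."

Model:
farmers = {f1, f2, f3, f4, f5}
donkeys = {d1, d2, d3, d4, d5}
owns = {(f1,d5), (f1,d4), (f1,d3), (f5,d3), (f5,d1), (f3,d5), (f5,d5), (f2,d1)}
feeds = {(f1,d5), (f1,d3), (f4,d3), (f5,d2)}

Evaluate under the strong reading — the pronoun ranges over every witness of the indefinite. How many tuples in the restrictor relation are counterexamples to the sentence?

"it" takes "a donkey" as antecedent — a donkey pronoun bound across the clause boundary.
Strong reading: for every (f,d) with owns(f,d), feeds(f,d).
Restrictor pairs: (f1,d3) ✓  (f1,d4) ✗  (f1,d5) ✓  (f2,d1) ✗  (f3,d5) ✗  (f5,d1) ✗  (f5,d3) ✗  (f5,d5) ✗
Counterexamples (restrictor pairs failing the scope): 6.

6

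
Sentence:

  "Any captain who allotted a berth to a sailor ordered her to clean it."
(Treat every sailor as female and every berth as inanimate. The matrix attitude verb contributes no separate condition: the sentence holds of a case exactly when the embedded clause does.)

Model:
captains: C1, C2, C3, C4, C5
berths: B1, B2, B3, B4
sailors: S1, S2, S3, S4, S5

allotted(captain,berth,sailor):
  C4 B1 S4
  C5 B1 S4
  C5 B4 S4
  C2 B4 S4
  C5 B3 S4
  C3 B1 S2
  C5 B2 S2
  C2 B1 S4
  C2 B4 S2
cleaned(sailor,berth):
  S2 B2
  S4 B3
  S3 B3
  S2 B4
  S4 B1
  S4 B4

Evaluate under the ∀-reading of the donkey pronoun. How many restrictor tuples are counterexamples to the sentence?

"her" takes "a sailor" as antecedent and "it" takes "a berth"; both are donkey pronouns co-varying with the restrictor.
Strong reading: for every (c,b,s) with allotted(c,b,s), cleaned(s,b).
Restrictor triples: (C2,B1,S4)→cleaned(S4,B1) ✓  (C2,B4,S2)→cleaned(S2,B4) ✓  (C2,B4,S4)→cleaned(S4,B4) ✓  (C3,B1,S2)→cleaned(S2,B1) ✗  (C4,B1,S4)→cleaned(S4,B1) ✓  (C5,B1,S4)→cleaned(S4,B1) ✓  (C5,B2,S2)→cleaned(S2,B2) ✓  (C5,B3,S4)→cleaned(S4,B3) ✓  (C5,B4,S4)→cleaned(S4,B4) ✓
Counterexamples (restrictor triples failing the scope): 1.

1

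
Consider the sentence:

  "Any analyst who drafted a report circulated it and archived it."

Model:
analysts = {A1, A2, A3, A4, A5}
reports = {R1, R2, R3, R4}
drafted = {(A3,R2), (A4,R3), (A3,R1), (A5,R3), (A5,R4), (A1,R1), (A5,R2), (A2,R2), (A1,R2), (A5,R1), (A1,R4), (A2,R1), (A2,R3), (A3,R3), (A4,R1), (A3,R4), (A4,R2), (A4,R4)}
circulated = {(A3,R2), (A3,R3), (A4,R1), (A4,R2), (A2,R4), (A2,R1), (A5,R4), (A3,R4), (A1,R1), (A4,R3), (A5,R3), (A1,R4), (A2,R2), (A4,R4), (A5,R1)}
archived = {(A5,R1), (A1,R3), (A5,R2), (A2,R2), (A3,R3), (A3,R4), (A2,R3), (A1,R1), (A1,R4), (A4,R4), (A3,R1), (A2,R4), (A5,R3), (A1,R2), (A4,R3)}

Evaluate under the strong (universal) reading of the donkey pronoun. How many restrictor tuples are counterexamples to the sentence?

"it" takes "a report" as antecedent — a donkey pronoun bound across the clause boundary.
Strong reading: for every (a,r) with drafted(a,r), circulated(a,r) ∧ archived(a,r).
Restrictor pairs: (A1,R1) ✓  (A1,R2) ✗  (A1,R4) ✓  (A2,R1) ✗  (A2,R2) ✓  (A2,R3) ✗  (A3,R1) ✗  (A3,R2) ✗  (A3,R3) ✓  (A3,R4) ✓  (A4,R1) ✗  (A4,R2) ✗  (A4,R3) ✓  (A4,R4) ✓  (A5,R1) ✓  (A5,R2) ✗  (A5,R3) ✓  (A5,R4) ✗
Counterexamples (restrictor pairs failing the scope): 9.

9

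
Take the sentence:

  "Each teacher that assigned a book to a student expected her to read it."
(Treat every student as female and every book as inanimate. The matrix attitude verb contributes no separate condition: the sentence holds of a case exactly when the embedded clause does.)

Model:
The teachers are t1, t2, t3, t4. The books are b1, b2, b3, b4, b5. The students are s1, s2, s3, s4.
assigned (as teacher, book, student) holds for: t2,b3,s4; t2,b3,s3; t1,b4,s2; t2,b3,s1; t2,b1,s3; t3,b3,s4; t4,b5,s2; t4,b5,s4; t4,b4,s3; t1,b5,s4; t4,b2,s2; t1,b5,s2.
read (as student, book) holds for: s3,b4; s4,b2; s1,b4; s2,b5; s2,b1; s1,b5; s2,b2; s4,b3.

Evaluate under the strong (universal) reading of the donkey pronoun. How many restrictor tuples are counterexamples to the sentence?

6

"her" takes "a student" as antecedent and "it" takes "a book"; both are donkey pronouns co-varying with the restrictor.
Strong reading: for every (t,b,s) with assigned(t,b,s), read(s,b).
Restrictor triples: (t1,b4,s2)→read(s2,b4) ✗  (t1,b5,s2)→read(s2,b5) ✓  (t1,b5,s4)→read(s4,b5) ✗  (t2,b1,s3)→read(s3,b1) ✗  (t2,b3,s1)→read(s1,b3) ✗  (t2,b3,s3)→read(s3,b3) ✗  (t2,b3,s4)→read(s4,b3) ✓  (t3,b3,s4)→read(s4,b3) ✓  (t4,b2,s2)→read(s2,b2) ✓  (t4,b4,s3)→read(s3,b4) ✓  (t4,b5,s2)→read(s2,b5) ✓  (t4,b5,s4)→read(s4,b5) ✗
Counterexamples (restrictor triples failing the scope): 6.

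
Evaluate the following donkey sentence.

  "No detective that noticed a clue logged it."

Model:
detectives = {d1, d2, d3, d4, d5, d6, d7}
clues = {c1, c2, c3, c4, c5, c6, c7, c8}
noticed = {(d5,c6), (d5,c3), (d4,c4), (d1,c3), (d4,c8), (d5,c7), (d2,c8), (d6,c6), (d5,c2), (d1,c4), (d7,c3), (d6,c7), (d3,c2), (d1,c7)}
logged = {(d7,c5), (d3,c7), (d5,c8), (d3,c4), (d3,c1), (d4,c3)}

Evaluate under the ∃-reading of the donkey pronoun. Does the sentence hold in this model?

True

"it" takes "a clue" as antecedent — a donkey pronoun bound across the clause boundary.
Truth condition: for no (d,c) with noticed(d,c) does logged(d,c) hold.
Restrictor pairs — does the scope hold? (d1,c3):fails  (d1,c4):fails  (d1,c7):fails  (d2,c8):fails  (d3,c2):fails  (d4,c4):fails  (d4,c8):fails  (d5,c2):fails  (d5,c3):fails  (d5,c6):fails  (d5,c7):fails  (d6,c6):fails  (d6,c7):fails  (d7,c3):fails
Scope holds for no restrictor pair, so the sentence is true.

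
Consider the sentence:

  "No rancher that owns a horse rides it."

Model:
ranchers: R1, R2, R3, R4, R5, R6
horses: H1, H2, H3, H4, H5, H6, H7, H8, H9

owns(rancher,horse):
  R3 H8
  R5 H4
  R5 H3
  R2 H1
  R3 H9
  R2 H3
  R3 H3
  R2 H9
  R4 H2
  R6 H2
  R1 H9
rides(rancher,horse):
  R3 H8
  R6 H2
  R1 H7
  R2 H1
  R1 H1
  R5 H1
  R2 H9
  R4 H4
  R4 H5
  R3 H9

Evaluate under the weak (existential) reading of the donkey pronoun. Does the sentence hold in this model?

"it" takes "a horse" as antecedent — a donkey pronoun bound across the clause boundary.
Truth condition: for no (r,h) with owns(r,h) does rides(r,h) hold.
Restrictor pairs — does the scope hold? (R1,H9):fails  (R2,H1):holds  (R2,H3):fails  (R2,H9):holds  (R3,H3):fails  (R3,H8):holds  (R3,H9):holds  (R4,H2):fails  (R5,H3):fails  (R5,H4):fails  (R6,H2):holds
Scope holds for 5 pair(s), so the sentence is false.

False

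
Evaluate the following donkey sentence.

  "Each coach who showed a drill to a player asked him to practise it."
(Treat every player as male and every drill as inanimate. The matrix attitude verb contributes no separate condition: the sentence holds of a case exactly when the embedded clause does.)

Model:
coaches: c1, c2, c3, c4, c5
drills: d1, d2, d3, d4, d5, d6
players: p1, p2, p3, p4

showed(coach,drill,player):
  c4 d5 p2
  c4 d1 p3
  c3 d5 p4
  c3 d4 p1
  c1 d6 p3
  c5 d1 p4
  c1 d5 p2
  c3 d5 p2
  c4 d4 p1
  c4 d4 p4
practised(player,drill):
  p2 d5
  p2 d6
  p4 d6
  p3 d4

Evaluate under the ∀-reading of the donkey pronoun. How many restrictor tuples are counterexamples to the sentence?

"him" takes "a player" as antecedent and "it" takes "a drill"; both are donkey pronouns co-varying with the restrictor.
Strong reading: for every (c,d,p) with showed(c,d,p), practised(p,d).
Restrictor triples: (c1,d5,p2)→practised(p2,d5) ✓  (c1,d6,p3)→practised(p3,d6) ✗  (c3,d4,p1)→practised(p1,d4) ✗  (c3,d5,p2)→practised(p2,d5) ✓  (c3,d5,p4)→practised(p4,d5) ✗  (c4,d1,p3)→practised(p3,d1) ✗  (c4,d4,p1)→practised(p1,d4) ✗  (c4,d4,p4)→practised(p4,d4) ✗  (c4,d5,p2)→practised(p2,d5) ✓  (c5,d1,p4)→practised(p4,d1) ✗
Counterexamples (restrictor triples failing the scope): 7.

7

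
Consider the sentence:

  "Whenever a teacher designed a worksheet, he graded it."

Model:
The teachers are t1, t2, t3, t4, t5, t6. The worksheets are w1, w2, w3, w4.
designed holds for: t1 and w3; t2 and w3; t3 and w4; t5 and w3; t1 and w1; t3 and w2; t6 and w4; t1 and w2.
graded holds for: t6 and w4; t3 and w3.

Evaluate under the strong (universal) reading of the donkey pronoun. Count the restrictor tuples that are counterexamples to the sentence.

7

"it" takes "a worksheet" as antecedent — a donkey pronoun bound across the clause boundary.
Strong reading: for every (t,w) with designed(t,w), graded(t,w).
Restrictor pairs: (t1,w1) ✗  (t1,w2) ✗  (t1,w3) ✗  (t2,w3) ✗  (t3,w2) ✗  (t3,w4) ✗  (t5,w3) ✗  (t6,w4) ✓
Counterexamples (restrictor pairs failing the scope): 7.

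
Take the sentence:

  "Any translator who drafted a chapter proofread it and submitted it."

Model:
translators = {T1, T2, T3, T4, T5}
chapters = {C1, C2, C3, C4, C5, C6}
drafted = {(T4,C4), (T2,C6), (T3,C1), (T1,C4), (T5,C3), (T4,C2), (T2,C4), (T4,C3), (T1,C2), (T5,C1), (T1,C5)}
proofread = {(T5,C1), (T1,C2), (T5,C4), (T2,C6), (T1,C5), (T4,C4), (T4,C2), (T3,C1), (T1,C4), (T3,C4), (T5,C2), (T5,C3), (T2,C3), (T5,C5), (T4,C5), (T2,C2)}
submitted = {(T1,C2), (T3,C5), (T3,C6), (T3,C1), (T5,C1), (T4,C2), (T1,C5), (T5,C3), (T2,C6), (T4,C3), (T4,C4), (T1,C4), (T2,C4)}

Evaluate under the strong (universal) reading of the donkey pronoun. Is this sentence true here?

"it" takes "a chapter" as antecedent — a donkey pronoun bound across the clause boundary.
Strong reading: for every (t,c) with drafted(t,c), proofread(t,c) ∧ submitted(t,c).
Restrictor pairs: (T1,C2) ✓  (T1,C4) ✓  (T1,C5) ✓  (T2,C4) ✗  (T2,C6) ✓  (T3,C1) ✓  (T4,C2) ✓  (T4,C3) ✗  (T4,C4) ✓  (T5,C1) ✓  (T5,C3) ✓
Counterexample: (T2,C4) is in drafted but fails the scope.

False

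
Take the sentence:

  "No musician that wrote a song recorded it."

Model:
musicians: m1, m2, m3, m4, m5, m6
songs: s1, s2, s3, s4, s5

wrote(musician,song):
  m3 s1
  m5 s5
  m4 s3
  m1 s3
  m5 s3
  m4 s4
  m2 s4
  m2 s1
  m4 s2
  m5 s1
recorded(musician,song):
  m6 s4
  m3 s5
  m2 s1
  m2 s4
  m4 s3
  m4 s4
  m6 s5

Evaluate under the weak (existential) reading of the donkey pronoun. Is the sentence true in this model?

"it" takes "a song" as antecedent — a donkey pronoun bound across the clause boundary.
Truth condition: for no (m,s) with wrote(m,s) does recorded(m,s) hold.
Restrictor pairs — does the scope hold? (m1,s3):fails  (m2,s1):holds  (m2,s4):holds  (m3,s1):fails  (m4,s2):fails  (m4,s3):holds  (m4,s4):holds  (m5,s1):fails  (m5,s3):fails  (m5,s5):fails
Scope holds for 4 pair(s), so the sentence is false.

False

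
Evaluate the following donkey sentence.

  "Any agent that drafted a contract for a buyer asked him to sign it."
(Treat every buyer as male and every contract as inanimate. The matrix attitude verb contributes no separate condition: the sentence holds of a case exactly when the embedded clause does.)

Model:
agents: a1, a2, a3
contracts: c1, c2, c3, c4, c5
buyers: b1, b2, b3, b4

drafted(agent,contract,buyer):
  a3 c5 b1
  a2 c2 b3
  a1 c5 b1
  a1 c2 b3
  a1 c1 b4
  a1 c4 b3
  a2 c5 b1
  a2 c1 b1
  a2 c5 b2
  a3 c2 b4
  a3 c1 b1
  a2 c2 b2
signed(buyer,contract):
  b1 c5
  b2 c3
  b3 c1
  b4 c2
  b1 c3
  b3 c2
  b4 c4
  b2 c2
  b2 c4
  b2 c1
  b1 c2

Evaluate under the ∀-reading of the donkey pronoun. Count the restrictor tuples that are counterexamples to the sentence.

"him" takes "a buyer" as antecedent and "it" takes "a contract"; both are donkey pronouns co-varying with the restrictor.
Strong reading: for every (a,c,b) with drafted(a,c,b), signed(b,c).
Restrictor triples: (a1,c1,b4)→signed(b4,c1) ✗  (a1,c2,b3)→signed(b3,c2) ✓  (a1,c4,b3)→signed(b3,c4) ✗  (a1,c5,b1)→signed(b1,c5) ✓  (a2,c1,b1)→signed(b1,c1) ✗  (a2,c2,b2)→signed(b2,c2) ✓  (a2,c2,b3)→signed(b3,c2) ✓  (a2,c5,b1)→signed(b1,c5) ✓  (a2,c5,b2)→signed(b2,c5) ✗  (a3,c1,b1)→signed(b1,c1) ✗  (a3,c2,b4)→signed(b4,c2) ✓  (a3,c5,b1)→signed(b1,c5) ✓
Counterexamples (restrictor triples failing the scope): 5.

5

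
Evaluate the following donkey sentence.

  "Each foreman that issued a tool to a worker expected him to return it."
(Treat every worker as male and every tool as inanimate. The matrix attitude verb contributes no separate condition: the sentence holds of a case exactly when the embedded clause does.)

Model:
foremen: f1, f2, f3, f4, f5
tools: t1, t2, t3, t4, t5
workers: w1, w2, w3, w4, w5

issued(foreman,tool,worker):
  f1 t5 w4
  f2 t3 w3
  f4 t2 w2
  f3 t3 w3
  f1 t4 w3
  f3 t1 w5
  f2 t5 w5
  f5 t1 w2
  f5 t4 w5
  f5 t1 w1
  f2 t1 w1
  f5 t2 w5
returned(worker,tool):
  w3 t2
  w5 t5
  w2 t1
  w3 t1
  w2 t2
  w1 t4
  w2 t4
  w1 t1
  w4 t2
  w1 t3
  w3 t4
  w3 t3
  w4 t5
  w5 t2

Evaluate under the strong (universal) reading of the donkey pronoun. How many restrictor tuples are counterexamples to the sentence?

"him" takes "a worker" as antecedent and "it" takes "a tool"; both are donkey pronouns co-varying with the restrictor.
Strong reading: for every (f,t,w) with issued(f,t,w), returned(w,t).
Restrictor triples: (f1,t4,w3)→returned(w3,t4) ✓  (f1,t5,w4)→returned(w4,t5) ✓  (f2,t1,w1)→returned(w1,t1) ✓  (f2,t3,w3)→returned(w3,t3) ✓  (f2,t5,w5)→returned(w5,t5) ✓  (f3,t1,w5)→returned(w5,t1) ✗  (f3,t3,w3)→returned(w3,t3) ✓  (f4,t2,w2)→returned(w2,t2) ✓  (f5,t1,w1)→returned(w1,t1) ✓  (f5,t1,w2)→returned(w2,t1) ✓  (f5,t2,w5)→returned(w5,t2) ✓  (f5,t4,w5)→returned(w5,t4) ✗
Counterexamples (restrictor triples failing the scope): 2.

2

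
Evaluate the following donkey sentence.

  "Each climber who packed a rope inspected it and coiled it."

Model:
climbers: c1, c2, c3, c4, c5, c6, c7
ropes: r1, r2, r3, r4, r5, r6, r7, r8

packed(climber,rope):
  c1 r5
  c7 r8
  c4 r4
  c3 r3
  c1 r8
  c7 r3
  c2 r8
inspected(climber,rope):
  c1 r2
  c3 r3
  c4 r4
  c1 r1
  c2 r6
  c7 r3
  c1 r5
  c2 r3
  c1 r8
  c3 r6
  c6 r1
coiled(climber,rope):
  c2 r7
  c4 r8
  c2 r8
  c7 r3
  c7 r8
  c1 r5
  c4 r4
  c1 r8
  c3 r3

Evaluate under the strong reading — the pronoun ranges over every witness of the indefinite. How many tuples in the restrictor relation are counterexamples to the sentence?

"it" takes "a rope" as antecedent — a donkey pronoun bound across the clause boundary.
Strong reading: for every (c,r) with packed(c,r), inspected(c,r) ∧ coiled(c,r).
Restrictor pairs: (c1,r5) ✓  (c1,r8) ✓  (c2,r8) ✗  (c3,r3) ✓  (c4,r4) ✓  (c7,r3) ✓  (c7,r8) ✗
Counterexamples (restrictor pairs failing the scope): 2.

2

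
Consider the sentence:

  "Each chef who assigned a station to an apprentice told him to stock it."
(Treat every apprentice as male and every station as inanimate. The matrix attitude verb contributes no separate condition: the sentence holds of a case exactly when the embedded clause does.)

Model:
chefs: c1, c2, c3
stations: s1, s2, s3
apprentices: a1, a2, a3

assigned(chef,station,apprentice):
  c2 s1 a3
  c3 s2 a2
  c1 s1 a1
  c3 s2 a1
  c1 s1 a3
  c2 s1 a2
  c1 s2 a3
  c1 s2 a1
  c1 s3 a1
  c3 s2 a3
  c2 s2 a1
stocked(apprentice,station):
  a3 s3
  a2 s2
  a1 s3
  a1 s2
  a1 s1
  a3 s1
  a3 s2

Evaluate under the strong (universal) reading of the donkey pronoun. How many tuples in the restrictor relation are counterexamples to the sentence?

"him" takes "an apprentice" as antecedent and "it" takes "a station"; both are donkey pronouns co-varying with the restrictor.
Strong reading: for every (c,s,a) with assigned(c,s,a), stocked(a,s).
Restrictor triples: (c1,s1,a1)→stocked(a1,s1) ✓  (c1,s1,a3)→stocked(a3,s1) ✓  (c1,s2,a1)→stocked(a1,s2) ✓  (c1,s2,a3)→stocked(a3,s2) ✓  (c1,s3,a1)→stocked(a1,s3) ✓  (c2,s1,a2)→stocked(a2,s1) ✗  (c2,s1,a3)→stocked(a3,s1) ✓  (c2,s2,a1)→stocked(a1,s2) ✓  (c3,s2,a1)→stocked(a1,s2) ✓  (c3,s2,a2)→stocked(a2,s2) ✓  (c3,s2,a3)→stocked(a3,s2) ✓
Counterexamples (restrictor triples failing the scope): 1.

1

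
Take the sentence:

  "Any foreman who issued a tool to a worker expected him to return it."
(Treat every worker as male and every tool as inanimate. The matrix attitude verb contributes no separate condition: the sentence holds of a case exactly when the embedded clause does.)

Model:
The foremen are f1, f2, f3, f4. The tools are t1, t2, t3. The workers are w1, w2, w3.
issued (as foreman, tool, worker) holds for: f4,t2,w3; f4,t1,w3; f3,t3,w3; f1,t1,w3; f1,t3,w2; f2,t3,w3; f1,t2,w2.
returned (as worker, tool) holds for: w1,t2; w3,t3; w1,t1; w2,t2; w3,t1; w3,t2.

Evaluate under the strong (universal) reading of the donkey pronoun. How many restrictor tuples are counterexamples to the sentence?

1

"him" takes "a worker" as antecedent and "it" takes "a tool"; both are donkey pronouns co-varying with the restrictor.
Strong reading: for every (f,t,w) with issued(f,t,w), returned(w,t).
Restrictor triples: (f1,t1,w3)→returned(w3,t1) ✓  (f1,t2,w2)→returned(w2,t2) ✓  (f1,t3,w2)→returned(w2,t3) ✗  (f2,t3,w3)→returned(w3,t3) ✓  (f3,t3,w3)→returned(w3,t3) ✓  (f4,t1,w3)→returned(w3,t1) ✓  (f4,t2,w3)→returned(w3,t2) ✓
Counterexamples (restrictor triples failing the scope): 1.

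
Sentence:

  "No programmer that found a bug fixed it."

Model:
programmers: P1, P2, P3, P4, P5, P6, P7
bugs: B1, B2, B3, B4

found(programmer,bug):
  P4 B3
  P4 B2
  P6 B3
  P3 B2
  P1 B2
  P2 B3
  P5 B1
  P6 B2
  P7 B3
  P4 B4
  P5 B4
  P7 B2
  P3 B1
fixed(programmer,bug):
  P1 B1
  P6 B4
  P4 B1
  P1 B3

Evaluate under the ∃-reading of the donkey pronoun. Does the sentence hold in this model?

True

"it" takes "a bug" as antecedent — a donkey pronoun bound across the clause boundary.
Truth condition: for no (p,b) with found(p,b) does fixed(p,b) hold.
Restrictor pairs — does the scope hold? (P1,B2):fails  (P2,B3):fails  (P3,B1):fails  (P3,B2):fails  (P4,B2):fails  (P4,B3):fails  (P4,B4):fails  (P5,B1):fails  (P5,B4):fails  (P6,B2):fails  (P6,B3):fails  (P7,B2):fails  (P7,B3):fails
Scope holds for no restrictor pair, so the sentence is true.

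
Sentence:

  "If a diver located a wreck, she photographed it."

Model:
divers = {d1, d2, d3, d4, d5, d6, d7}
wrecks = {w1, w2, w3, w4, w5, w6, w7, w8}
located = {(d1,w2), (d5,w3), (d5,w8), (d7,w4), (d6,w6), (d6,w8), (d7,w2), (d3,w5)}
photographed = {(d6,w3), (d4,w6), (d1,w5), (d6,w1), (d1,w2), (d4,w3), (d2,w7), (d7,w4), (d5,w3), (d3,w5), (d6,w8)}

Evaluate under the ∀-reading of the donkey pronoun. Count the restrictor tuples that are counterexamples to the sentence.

"it" takes "a wreck" as antecedent — a donkey pronoun bound across the clause boundary.
Strong reading: for every (d,w) with located(d,w), photographed(d,w).
Restrictor pairs: (d1,w2) ✓  (d3,w5) ✓  (d5,w3) ✓  (d5,w8) ✗  (d6,w6) ✗  (d6,w8) ✓  (d7,w2) ✗  (d7,w4) ✓
Counterexamples (restrictor pairs failing the scope): 3.

3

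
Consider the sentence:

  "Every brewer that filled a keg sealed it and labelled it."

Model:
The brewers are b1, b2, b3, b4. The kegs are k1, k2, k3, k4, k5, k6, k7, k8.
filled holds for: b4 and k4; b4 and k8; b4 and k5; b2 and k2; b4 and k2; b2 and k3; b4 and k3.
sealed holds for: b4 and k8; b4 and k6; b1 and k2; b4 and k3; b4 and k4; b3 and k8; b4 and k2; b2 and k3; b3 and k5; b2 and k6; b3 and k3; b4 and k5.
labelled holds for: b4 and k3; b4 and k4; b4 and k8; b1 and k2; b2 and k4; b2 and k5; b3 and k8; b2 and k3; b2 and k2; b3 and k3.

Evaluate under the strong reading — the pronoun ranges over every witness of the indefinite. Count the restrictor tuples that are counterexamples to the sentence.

3

"it" takes "a keg" as antecedent — a donkey pronoun bound across the clause boundary.
Strong reading: for every (b,k) with filled(b,k), sealed(b,k) ∧ labelled(b,k).
Restrictor pairs: (b2,k2) ✗  (b2,k3) ✓  (b4,k2) ✗  (b4,k3) ✓  (b4,k4) ✓  (b4,k5) ✗  (b4,k8) ✓
Counterexamples (restrictor pairs failing the scope): 3.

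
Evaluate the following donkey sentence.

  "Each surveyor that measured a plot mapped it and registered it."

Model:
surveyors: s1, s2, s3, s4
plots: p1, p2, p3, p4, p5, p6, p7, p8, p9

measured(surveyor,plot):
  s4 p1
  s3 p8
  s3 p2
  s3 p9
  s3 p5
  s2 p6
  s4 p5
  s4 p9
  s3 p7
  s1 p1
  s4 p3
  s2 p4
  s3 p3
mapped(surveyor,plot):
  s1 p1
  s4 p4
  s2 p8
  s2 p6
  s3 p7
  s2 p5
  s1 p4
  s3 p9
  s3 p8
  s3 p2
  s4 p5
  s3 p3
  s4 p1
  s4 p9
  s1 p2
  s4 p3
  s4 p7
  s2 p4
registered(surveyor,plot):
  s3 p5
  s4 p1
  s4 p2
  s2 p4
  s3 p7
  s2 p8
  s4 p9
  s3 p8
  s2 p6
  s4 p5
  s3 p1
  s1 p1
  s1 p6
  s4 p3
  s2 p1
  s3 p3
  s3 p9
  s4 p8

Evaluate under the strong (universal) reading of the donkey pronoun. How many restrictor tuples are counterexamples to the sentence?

"it" takes "a plot" as antecedent — a donkey pronoun bound across the clause boundary.
Strong reading: for every (s,p) with measured(s,p), mapped(s,p) ∧ registered(s,p).
Restrictor pairs: (s1,p1) ✓  (s2,p4) ✓  (s2,p6) ✓  (s3,p2) ✗  (s3,p3) ✓  (s3,p5) ✗  (s3,p7) ✓  (s3,p8) ✓  (s3,p9) ✓  (s4,p1) ✓  (s4,p3) ✓  (s4,p5) ✓  (s4,p9) ✓
Counterexamples (restrictor pairs failing the scope): 2.

2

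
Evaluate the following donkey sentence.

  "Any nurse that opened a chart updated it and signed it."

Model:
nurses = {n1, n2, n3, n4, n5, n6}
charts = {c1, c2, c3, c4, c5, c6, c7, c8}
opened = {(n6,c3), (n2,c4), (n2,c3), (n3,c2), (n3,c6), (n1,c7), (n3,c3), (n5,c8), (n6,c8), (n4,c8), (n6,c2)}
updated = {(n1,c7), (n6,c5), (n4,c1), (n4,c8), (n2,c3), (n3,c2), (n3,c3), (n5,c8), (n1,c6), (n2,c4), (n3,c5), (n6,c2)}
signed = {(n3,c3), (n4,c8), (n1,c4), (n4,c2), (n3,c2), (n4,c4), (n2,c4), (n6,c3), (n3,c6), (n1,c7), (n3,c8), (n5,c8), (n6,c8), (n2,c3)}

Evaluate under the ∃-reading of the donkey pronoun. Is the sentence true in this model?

False

"it" takes "a chart" as antecedent — a donkey pronoun bound across the clause boundary.
Weak reading: every nurse n with some opened-chart has at least one opened-chart c such that updated(n,c) ∧ signed(n,c).
Per nurse: n1:✓  n2:✓  n3:✓  n4:✓  n5:✓  n6:✗
n6 has no witness among its opened-charts.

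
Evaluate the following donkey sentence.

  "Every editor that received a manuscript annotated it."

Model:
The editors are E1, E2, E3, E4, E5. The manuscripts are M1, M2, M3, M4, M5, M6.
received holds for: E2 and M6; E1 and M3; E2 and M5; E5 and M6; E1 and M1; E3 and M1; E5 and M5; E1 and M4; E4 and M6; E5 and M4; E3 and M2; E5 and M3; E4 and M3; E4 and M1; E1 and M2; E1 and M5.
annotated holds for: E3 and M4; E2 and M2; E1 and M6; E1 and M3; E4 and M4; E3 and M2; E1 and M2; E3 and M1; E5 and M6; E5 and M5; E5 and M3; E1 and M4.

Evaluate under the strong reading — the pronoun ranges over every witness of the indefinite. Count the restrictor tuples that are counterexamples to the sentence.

"it" takes "a manuscript" as antecedent — a donkey pronoun bound across the clause boundary.
Strong reading: for every (e,m) with received(e,m), annotated(e,m).
Restrictor pairs: (E1,M1) ✗  (E1,M2) ✓  (E1,M3) ✓  (E1,M4) ✓  (E1,M5) ✗  (E2,M5) ✗  (E2,M6) ✗  (E3,M1) ✓  (E3,M2) ✓  (E4,M1) ✗  (E4,M3) ✗  (E4,M6) ✗  (E5,M3) ✓  (E5,M4) ✗  (E5,M5) ✓  (E5,M6) ✓
Counterexamples (restrictor pairs failing the scope): 8.

8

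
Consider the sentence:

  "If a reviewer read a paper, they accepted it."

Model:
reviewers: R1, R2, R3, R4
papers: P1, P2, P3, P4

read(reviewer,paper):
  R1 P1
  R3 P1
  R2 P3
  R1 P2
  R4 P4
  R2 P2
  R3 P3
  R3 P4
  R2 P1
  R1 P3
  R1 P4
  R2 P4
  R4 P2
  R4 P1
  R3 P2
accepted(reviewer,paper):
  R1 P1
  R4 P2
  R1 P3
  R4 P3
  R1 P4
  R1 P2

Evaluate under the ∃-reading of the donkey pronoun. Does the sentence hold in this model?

"it" takes "a paper" as antecedent — a donkey pronoun bound across the clause boundary.
Weak reading: every reviewer r with some read-paper has at least one read-paper p such that accepted(r,p).
Per reviewer: R1:✓  R2:✗  R3:✗  R4:✓
R2 has no witness among its read-papers.

False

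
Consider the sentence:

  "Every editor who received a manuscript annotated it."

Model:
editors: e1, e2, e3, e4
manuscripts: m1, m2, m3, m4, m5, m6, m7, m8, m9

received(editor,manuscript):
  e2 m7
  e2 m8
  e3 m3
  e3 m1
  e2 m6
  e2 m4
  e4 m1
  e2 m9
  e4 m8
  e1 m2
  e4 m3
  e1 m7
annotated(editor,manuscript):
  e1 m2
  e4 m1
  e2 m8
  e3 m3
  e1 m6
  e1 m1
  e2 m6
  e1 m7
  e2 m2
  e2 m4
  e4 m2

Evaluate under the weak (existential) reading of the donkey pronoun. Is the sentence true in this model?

True

"it" takes "a manuscript" as antecedent — a donkey pronoun bound across the clause boundary.
Weak reading: every editor e with some received-manuscript has at least one received-manuscript m such that annotated(e,m).
Per editor: e1:✓  e2:✓  e3:✓  e4:✓
Every editor in the restrictor has a witness.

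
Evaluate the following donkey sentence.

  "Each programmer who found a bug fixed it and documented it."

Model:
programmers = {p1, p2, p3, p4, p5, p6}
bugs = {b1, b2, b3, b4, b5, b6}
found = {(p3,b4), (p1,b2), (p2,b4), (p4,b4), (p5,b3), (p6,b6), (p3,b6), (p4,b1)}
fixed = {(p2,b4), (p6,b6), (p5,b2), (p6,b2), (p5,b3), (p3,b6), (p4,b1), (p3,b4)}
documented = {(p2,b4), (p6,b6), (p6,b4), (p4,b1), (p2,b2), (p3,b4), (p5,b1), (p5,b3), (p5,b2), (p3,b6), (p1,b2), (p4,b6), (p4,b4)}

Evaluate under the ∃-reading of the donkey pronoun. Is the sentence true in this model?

False

"it" takes "a bug" as antecedent — a donkey pronoun bound across the clause boundary.
Weak reading: every programmer p with some found-bug has at least one found-bug b such that fixed(p,b) ∧ documented(p,b).
Per programmer: p1:✗  p2:✓  p3:✓  p4:✓  p5:✓  p6:✓
p1 has no witness among its found-bugs.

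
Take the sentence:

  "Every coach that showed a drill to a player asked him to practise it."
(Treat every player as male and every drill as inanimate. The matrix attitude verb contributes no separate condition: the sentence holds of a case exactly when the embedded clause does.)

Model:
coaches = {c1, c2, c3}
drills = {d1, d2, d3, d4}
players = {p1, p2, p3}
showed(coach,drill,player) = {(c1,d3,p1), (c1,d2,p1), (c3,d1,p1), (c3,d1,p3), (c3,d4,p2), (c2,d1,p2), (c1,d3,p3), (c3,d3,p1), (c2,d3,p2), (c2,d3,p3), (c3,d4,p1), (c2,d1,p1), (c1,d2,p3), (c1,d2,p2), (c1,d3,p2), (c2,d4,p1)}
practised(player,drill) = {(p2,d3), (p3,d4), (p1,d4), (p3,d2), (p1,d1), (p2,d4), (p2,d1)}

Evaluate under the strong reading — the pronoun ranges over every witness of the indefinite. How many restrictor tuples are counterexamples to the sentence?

"him" takes "a player" as antecedent and "it" takes "a drill"; both are donkey pronouns co-varying with the restrictor.
Strong reading: for every (c,d,p) with showed(c,d,p), practised(p,d).
Restrictor triples: (c1,d2,p1)→practised(p1,d2) ✗  (c1,d2,p2)→practised(p2,d2) ✗  (c1,d2,p3)→practised(p3,d2) ✓  (c1,d3,p1)→practised(p1,d3) ✗  (c1,d3,p2)→practised(p2,d3) ✓  (c1,d3,p3)→practised(p3,d3) ✗  (c2,d1,p1)→practised(p1,d1) ✓  (c2,d1,p2)→practised(p2,d1) ✓  (c2,d3,p2)→practised(p2,d3) ✓  (c2,d3,p3)→practised(p3,d3) ✗  (c2,d4,p1)→practised(p1,d4) ✓  (c3,d1,p1)→practised(p1,d1) ✓  (c3,d1,p3)→practised(p3,d1) ✗  (c3,d3,p1)→practised(p1,d3) ✗  (c3,d4,p1)→practised(p1,d4) ✓  (c3,d4,p2)→practised(p2,d4) ✓
Counterexamples (restrictor triples failing the scope): 7.

7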